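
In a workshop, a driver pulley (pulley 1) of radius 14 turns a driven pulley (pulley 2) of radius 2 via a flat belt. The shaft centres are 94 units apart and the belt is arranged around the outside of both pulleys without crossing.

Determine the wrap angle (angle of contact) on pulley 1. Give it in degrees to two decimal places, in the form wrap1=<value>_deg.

wrap1=194.67_deg

open belt: β = asin((r2−r1)/C) = asin(-12/94) = -7.3344°
wrap1 = π − 2β = 194.6687°
wrap2 = π + 2β = 165.3313°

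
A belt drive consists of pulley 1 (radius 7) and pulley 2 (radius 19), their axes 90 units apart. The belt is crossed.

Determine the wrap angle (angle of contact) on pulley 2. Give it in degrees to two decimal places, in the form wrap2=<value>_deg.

crossed belt: β = asin((r1+r2)/C) = asin(26/90) = 16.7914°
wrap1 = wrap2 = π + 2β = 213.5829°

wrap2=213.58_deg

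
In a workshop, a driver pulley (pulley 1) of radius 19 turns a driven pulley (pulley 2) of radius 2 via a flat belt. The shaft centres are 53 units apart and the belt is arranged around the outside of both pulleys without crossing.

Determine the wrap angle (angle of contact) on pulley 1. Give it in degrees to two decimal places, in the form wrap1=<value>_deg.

open belt: β = asin((r2−r1)/C) = asin(-17/53) = -18.7086°
wrap1 = π − 2β = 217.4171°
wrap2 = π + 2β = 142.5829°

wrap1=217.42_deg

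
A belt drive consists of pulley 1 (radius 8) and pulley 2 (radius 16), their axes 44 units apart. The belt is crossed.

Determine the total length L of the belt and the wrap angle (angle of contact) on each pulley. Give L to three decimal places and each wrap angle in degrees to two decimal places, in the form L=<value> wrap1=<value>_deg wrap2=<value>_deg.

L=176.847 wrap1=246.11_deg wrap2=246.11_deg

crossed belt: β = asin((r1+r2)/C) = asin(24/44) = 33.0557°
wrap1 = wrap2 = π + 2β = 246.1115°
tangent length = C·cosβ = 36.8782
L = (r1+r2)·wrap + 2·C·cosβ = 24·4.2955 + 2·36.8782 = 176.8473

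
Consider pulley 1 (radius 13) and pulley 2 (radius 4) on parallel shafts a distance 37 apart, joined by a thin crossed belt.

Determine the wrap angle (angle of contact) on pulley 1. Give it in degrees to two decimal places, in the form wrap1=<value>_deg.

wrap1=234.70_deg

crossed belt: β = asin((r1+r2)/C) = asin(17/37) = 27.3522°
wrap1 = wrap2 = π + 2β = 234.7045°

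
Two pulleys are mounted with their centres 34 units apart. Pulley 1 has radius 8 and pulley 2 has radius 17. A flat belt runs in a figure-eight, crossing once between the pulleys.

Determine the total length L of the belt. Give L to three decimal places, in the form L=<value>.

crossed belt: β = asin((r1+r2)/C) = asin(25/34) = 47.3321°
wrap1 = wrap2 = π + 2β = 274.6641°
tangent length = C·cosβ = 23.0434
L = (r1+r2)·wrap + 2·C·cosβ = 25·4.7938 + 2·23.0434 = 165.9317

L=165.932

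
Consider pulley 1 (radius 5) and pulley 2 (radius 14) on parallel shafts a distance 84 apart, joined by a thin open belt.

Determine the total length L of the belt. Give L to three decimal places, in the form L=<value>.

open belt: β = asin((r2−r1)/C) = asin(9/84) = 6.1506°
wrap1 = π − 2β = 167.6987°
wrap2 = π + 2β = 192.3013°
tangent length = C·cosβ = 83.5165
L = r1·wrap1 + r2·wrap2 + 2·C·cosβ = 5·2.9269 + 14·3.3563 + 2·83.5165 = 228.6555

L=228.655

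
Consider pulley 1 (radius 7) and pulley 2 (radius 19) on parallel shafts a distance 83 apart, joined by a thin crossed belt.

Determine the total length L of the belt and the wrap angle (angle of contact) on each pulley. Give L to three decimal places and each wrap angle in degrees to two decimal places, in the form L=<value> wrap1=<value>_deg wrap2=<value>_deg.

L=255.895 wrap1=216.51_deg wrap2=216.51_deg

crossed belt: β = asin((r1+r2)/C) = asin(26/83) = 18.2554°
wrap1 = wrap2 = π + 2β = 216.5108°
tangent length = C·cosβ = 78.8226
L = (r1+r2)·wrap + 2·C·cosβ = 26·3.7788 + 2·78.8226 = 255.8946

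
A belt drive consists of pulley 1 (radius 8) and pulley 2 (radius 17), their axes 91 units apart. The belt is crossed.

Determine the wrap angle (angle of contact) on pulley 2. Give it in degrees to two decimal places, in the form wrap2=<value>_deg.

wrap2=211.89_deg

crossed belt: β = asin((r1+r2)/C) = asin(25/91) = 15.9456°
wrap1 = wrap2 = π + 2β = 211.8913°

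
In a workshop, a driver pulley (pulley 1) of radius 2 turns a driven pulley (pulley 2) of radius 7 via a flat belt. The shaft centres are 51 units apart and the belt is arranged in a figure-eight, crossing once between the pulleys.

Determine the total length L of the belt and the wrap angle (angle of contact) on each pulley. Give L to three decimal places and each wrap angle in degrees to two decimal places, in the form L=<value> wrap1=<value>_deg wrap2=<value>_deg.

L=131.867 wrap1=200.33_deg wrap2=200.33_deg

crossed belt: β = asin((r1+r2)/C) = asin(9/51) = 10.1642°
wrap1 = wrap2 = π + 2β = 200.3285°
tangent length = C·cosβ = 50.1996
L = (r1+r2)·wrap + 2·C·cosβ = 9·3.4964 + 2·50.1996 = 131.8667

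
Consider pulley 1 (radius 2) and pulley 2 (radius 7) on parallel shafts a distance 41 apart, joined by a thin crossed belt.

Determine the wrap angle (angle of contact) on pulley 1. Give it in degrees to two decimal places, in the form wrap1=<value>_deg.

crossed belt: β = asin((r1+r2)/C) = asin(9/41) = 12.6804°
wrap1 = wrap2 = π + 2β = 205.3608°

wrap1=205.36_deg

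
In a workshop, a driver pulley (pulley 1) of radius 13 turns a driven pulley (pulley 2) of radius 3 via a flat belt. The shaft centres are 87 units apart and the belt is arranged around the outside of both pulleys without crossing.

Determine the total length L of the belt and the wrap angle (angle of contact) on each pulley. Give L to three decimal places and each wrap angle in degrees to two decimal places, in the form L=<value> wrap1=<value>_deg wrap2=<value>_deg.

L=225.416 wrap1=193.20_deg wrap2=166.80_deg

open belt: β = asin((r2−r1)/C) = asin(-10/87) = -6.6003°
wrap1 = π − 2β = 193.2006°
wrap2 = π + 2β = 166.7994°
tangent length = C·cosβ = 86.4234
L = r1·wrap1 + r2·wrap2 + 2·C·cosβ = 13·3.3720 + 3·2.9112 + 2·86.4234 = 225.4162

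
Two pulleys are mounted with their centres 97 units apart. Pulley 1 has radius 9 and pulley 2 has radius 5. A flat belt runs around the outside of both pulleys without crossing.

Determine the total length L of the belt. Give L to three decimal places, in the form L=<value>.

open belt: β = asin((r2−r1)/C) = asin(-4/97) = -2.3634°
wrap1 = π − 2β = 184.7268°
wrap2 = π + 2β = 175.2732°
tangent length = C·cosβ = 96.9175
L = r1·wrap1 + r2·wrap2 + 2·C·cosβ = 9·3.2241 + 5·3.0591 + 2·96.9175 = 238.1473

L=238.147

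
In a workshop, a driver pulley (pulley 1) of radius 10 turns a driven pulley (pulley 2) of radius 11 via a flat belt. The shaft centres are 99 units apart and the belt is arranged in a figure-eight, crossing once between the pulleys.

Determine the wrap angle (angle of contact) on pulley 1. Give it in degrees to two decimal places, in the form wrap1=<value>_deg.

wrap1=204.49_deg

crossed belt: β = asin((r1+r2)/C) = asin(21/99) = 12.2467°
wrap1 = wrap2 = π + 2β = 204.4934°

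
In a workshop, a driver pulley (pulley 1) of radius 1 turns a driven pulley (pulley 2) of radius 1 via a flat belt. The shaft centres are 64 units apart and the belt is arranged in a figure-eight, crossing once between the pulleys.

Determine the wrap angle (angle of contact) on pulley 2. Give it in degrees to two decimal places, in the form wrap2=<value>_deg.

crossed belt: β = asin((r1+r2)/C) = asin(2/64) = 1.7908°
wrap1 = wrap2 = π + 2β = 183.5816°

wrap2=183.58_deg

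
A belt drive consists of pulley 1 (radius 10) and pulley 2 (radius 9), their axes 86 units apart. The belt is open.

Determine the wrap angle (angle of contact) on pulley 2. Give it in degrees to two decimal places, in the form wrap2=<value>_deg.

wrap2=178.67_deg

open belt: β = asin((r2−r1)/C) = asin(-1/86) = -0.6662°
wrap1 = π − 2β = 181.3325°
wrap2 = π + 2β = 178.6675°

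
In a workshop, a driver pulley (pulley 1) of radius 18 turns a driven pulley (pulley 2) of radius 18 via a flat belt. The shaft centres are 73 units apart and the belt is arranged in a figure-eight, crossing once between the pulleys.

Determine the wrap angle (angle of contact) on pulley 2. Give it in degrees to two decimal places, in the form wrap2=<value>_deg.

wrap2=239.10_deg

crossed belt: β = asin((r1+r2)/C) = asin(36/73) = 29.5479°
wrap1 = wrap2 = π + 2β = 239.0958°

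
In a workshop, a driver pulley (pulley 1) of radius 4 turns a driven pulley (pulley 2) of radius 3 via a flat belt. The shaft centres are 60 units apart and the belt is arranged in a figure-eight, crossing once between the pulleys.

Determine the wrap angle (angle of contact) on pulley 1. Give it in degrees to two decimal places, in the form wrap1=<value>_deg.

crossed belt: β = asin((r1+r2)/C) = asin(7/60) = 6.6998°
wrap1 = wrap2 = π + 2β = 193.3995°

wrap1=193.40_deg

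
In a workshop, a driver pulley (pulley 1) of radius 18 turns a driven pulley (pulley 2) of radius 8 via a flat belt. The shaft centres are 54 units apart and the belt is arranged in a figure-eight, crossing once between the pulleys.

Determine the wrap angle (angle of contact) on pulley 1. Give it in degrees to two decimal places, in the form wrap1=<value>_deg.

crossed belt: β = asin((r1+r2)/C) = asin(26/54) = 28.7822°
wrap1 = wrap2 = π + 2β = 237.5644°

wrap1=237.56_deg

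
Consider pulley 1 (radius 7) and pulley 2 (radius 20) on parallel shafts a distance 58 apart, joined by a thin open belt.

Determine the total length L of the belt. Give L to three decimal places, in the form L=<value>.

L=203.749

open belt: β = asin((r2−r1)/C) = asin(13/58) = 12.9522°
wrap1 = π − 2β = 154.0956°
wrap2 = π + 2β = 205.9044°
tangent length = C·cosβ = 56.5243
L = r1·wrap1 + r2·wrap2 + 2·C·cosβ = 7·2.6895 + 20·3.5937 + 2·56.5243 = 203.7492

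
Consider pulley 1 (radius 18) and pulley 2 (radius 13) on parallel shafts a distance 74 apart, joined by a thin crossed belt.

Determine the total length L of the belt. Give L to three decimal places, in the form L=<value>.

crossed belt: β = asin((r1+r2)/C) = asin(31/74) = 24.7664°
wrap1 = wrap2 = π + 2β = 229.5327°
tangent length = C·cosβ = 67.1937
L = (r1+r2)·wrap + 2·C·cosβ = 31·4.0061 + 2·67.1937 = 258.5766

L=258.577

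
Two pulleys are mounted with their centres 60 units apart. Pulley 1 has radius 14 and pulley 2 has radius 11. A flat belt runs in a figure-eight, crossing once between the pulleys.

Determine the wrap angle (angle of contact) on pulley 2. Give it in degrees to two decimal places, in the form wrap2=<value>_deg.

wrap2=229.25_deg

crossed belt: β = asin((r1+r2)/C) = asin(25/60) = 24.6243°
wrap1 = wrap2 = π + 2β = 229.2486°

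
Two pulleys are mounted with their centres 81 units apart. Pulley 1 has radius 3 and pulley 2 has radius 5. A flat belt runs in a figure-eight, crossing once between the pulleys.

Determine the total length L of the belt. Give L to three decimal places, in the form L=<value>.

L=187.924

crossed belt: β = asin((r1+r2)/C) = asin(8/81) = 5.6681°
wrap1 = wrap2 = π + 2β = 191.3362°
tangent length = C·cosβ = 80.6040
L = (r1+r2)·wrap + 2·C·cosβ = 8·3.3394 + 2·80.6040 = 187.9235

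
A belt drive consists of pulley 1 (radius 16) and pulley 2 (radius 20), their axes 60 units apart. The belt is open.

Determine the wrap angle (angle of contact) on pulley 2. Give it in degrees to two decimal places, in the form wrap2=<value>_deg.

open belt: β = asin((r2−r1)/C) = asin(4/60) = 3.8226°
wrap1 = π − 2β = 172.3549°
wrap2 = π + 2β = 187.6451°

wrap2=187.65_deg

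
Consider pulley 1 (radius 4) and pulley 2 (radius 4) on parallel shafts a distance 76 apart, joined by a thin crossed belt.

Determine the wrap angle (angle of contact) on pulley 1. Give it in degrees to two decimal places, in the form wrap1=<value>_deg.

wrap1=192.08_deg

crossed belt: β = asin((r1+r2)/C) = asin(8/76) = 6.0423°
wrap1 = wrap2 = π + 2β = 192.0847°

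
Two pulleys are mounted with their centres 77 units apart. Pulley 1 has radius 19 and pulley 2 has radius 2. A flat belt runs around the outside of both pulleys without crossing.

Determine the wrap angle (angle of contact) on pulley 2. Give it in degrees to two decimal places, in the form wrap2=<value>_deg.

wrap2=154.49_deg

open belt: β = asin((r2−r1)/C) = asin(-17/77) = -12.7548°
wrap1 = π − 2β = 205.5096°
wrap2 = π + 2β = 154.4904°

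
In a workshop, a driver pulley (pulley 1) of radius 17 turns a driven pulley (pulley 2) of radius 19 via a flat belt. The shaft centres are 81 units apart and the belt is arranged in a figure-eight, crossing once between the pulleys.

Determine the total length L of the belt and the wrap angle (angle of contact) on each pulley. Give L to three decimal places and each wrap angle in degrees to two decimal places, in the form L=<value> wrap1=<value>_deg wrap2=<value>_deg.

L=291.378 wrap1=232.78_deg wrap2=232.78_deg

crossed belt: β = asin((r1+r2)/C) = asin(36/81) = 26.3878°
wrap1 = wrap2 = π + 2β = 232.7756°
tangent length = C·cosβ = 72.5603
L = (r1+r2)·wrap + 2·C·cosβ = 36·4.0627 + 2·72.5603 = 291.3779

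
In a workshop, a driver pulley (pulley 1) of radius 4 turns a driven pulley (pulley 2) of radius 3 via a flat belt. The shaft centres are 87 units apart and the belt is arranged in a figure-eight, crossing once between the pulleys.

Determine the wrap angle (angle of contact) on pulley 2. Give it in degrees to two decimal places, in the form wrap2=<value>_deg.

crossed belt: β = asin((r1+r2)/C) = asin(7/87) = 4.6150°
wrap1 = wrap2 = π + 2β = 189.2300°

wrap2=189.23_deg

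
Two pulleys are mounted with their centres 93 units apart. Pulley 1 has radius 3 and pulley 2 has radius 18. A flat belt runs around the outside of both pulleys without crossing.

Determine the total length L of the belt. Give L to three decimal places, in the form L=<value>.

open belt: β = asin((r2−r1)/C) = asin(15/93) = 9.2818°
wrap1 = π − 2β = 161.4364°
wrap2 = π + 2β = 198.5636°
tangent length = C·cosβ = 91.7824
L = r1·wrap1 + r2·wrap2 + 2·C·cosβ = 3·2.8176 + 18·3.4656 + 2·91.7824 = 254.3981

L=254.398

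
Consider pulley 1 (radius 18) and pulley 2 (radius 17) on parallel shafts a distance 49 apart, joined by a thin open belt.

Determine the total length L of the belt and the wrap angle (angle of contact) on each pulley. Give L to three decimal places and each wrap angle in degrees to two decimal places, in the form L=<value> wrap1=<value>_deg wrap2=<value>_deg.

open belt: β = asin((r2−r1)/C) = asin(-1/49) = -1.1694°
wrap1 = π − 2β = 182.3388°
wrap2 = π + 2β = 177.6612°
tangent length = C·cosβ = 48.9898
L = r1·wrap1 + r2·wrap2 + 2·C·cosβ = 18·3.1824 + 17·3.1008 + 2·48.9898 = 207.9762

L=207.976 wrap1=182.34_deg wrap2=177.66_deg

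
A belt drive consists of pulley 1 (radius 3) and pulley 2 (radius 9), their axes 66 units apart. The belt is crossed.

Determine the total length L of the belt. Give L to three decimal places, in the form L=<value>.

L=171.887

crossed belt: β = asin((r1+r2)/C) = asin(12/66) = 10.4757°
wrap1 = wrap2 = π + 2β = 200.9514°
tangent length = C·cosβ = 64.8999
L = (r1+r2)·wrap + 2·C·cosβ = 12·3.5073 + 2·64.8999 = 171.8870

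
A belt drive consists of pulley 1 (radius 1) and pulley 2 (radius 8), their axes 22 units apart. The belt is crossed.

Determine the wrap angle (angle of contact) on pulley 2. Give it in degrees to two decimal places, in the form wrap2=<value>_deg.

crossed belt: β = asin((r1+r2)/C) = asin(9/22) = 24.1477°
wrap1 = wrap2 = π + 2β = 228.2955°

wrap2=228.30_deg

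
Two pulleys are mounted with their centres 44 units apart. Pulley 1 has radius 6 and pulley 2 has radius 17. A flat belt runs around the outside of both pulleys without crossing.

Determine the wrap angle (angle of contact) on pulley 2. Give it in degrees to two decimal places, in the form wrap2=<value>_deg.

wrap2=208.96_deg

open belt: β = asin((r2−r1)/C) = asin(11/44) = 14.4775°
wrap1 = π − 2β = 151.0450°
wrap2 = π + 2β = 208.9550°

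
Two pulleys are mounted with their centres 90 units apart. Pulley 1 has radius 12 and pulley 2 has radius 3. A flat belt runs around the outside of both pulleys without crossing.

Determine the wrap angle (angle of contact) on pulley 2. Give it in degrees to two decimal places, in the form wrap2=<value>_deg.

open belt: β = asin((r2−r1)/C) = asin(-9/90) = -5.7392°
wrap1 = π − 2β = 191.4783°
wrap2 = π + 2β = 168.5217°

wrap2=168.52_deg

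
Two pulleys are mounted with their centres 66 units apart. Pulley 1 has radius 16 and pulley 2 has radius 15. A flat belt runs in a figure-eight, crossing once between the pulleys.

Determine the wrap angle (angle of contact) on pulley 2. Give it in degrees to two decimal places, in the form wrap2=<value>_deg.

crossed belt: β = asin((r1+r2)/C) = asin(31/66) = 28.0146°
wrap1 = wrap2 = π + 2β = 236.0293°

wrap2=236.03_deg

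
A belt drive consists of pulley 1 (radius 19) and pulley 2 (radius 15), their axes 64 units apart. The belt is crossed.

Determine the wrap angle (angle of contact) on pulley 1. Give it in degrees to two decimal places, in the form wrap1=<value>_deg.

crossed belt: β = asin((r1+r2)/C) = asin(34/64) = 32.0900°
wrap1 = wrap2 = π + 2β = 244.1799°

wrap1=244.18_deg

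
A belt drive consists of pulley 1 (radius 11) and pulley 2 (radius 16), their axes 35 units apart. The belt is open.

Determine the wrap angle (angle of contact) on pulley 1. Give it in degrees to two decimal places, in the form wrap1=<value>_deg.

wrap1=163.57_deg

open belt: β = asin((r2−r1)/C) = asin(5/35) = 8.2132°
wrap1 = π − 2β = 163.5736°
wrap2 = π + 2β = 196.4264°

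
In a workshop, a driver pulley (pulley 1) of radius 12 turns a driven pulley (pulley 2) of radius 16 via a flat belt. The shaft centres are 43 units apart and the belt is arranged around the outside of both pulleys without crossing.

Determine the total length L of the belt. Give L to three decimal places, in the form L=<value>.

open belt: β = asin((r2−r1)/C) = asin(4/43) = 5.3376°
wrap1 = π − 2β = 169.3249°
wrap2 = π + 2β = 190.6751°
tangent length = C·cosβ = 42.8135
L = r1·wrap1 + r2·wrap2 + 2·C·cosβ = 12·2.9553 + 16·3.3279 + 2·42.8135 = 174.3370

L=174.337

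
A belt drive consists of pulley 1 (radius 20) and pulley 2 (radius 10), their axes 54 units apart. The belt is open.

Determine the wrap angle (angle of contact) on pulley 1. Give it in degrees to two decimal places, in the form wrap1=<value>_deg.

wrap1=201.34_deg

open belt: β = asin((r2−r1)/C) = asin(-10/54) = -10.6719°
wrap1 = π − 2β = 201.3439°
wrap2 = π + 2β = 158.6561°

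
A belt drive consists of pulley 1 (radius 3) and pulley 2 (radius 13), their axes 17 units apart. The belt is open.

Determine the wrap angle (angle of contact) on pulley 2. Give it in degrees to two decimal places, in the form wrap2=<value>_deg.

open belt: β = asin((r2−r1)/C) = asin(10/17) = 36.0319°
wrap1 = π − 2β = 107.9362°
wrap2 = π + 2β = 252.0638°

wrap2=252.06_deg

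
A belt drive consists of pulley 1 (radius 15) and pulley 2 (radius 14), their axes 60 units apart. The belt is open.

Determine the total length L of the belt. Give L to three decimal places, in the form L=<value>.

L=211.123

open belt: β = asin((r2−r1)/C) = asin(-1/60) = -0.9550°
wrap1 = π − 2β = 181.9099°
wrap2 = π + 2β = 178.0901°
tangent length = C·cosβ = 59.9917
L = r1·wrap1 + r2·wrap2 + 2·C·cosβ = 15·3.1749 + 14·3.1083 + 2·59.9917 = 211.1229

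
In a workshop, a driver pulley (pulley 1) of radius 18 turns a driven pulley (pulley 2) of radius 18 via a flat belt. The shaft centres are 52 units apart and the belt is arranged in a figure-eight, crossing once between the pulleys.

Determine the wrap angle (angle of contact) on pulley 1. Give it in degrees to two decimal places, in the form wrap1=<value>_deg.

crossed belt: β = asin((r1+r2)/C) = asin(36/52) = 43.8131°
wrap1 = wrap2 = π + 2β = 267.6261°

wrap1=267.63_deg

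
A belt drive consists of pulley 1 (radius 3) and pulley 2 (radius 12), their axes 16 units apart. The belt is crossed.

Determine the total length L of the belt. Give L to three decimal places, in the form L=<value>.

crossed belt: β = asin((r1+r2)/C) = asin(15/16) = 69.6359°
wrap1 = wrap2 = π + 2β = 319.2717°
tangent length = C·cosβ = 5.5678
L = (r1+r2)·wrap + 2·C·cosβ = 15·5.5723 + 2·5.5678 = 94.7207

L=94.721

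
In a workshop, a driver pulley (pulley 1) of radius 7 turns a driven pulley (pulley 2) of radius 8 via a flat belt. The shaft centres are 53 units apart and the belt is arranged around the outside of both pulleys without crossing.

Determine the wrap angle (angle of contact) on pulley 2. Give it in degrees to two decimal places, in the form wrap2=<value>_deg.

open belt: β = asin((r2−r1)/C) = asin(1/53) = 1.0811°
wrap1 = π − 2β = 177.8378°
wrap2 = π + 2β = 182.1622°

wrap2=182.16_deg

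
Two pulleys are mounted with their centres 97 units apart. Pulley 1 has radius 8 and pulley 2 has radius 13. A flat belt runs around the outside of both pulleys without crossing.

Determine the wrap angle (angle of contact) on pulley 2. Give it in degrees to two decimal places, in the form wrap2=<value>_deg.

wrap2=185.91_deg

open belt: β = asin((r2−r1)/C) = asin(5/97) = 2.9547°
wrap1 = π − 2β = 174.0906°
wrap2 = π + 2β = 185.9094°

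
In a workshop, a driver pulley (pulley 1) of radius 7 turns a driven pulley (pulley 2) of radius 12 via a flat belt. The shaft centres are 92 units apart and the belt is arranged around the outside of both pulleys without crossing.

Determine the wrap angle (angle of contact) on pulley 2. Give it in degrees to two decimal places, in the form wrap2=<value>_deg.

wrap2=186.23_deg

open belt: β = asin((r2−r1)/C) = asin(5/92) = 3.1154°
wrap1 = π − 2β = 173.7691°
wrap2 = π + 2β = 186.2309°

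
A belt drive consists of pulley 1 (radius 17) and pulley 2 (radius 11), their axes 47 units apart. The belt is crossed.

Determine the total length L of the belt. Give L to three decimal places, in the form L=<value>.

crossed belt: β = asin((r1+r2)/C) = asin(28/47) = 36.5657°
wrap1 = wrap2 = π + 2β = 253.1315°
tangent length = C·cosβ = 37.7492
L = (r1+r2)·wrap + 2·C·cosβ = 28·4.4180 + 2·37.7492 = 199.2017

L=199.202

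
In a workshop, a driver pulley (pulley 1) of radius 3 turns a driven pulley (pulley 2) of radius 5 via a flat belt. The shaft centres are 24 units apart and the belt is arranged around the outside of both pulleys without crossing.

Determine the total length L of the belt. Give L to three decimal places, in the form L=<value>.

open belt: β = asin((r2−r1)/C) = asin(2/24) = 4.7802°
wrap1 = π − 2β = 170.4396°
wrap2 = π + 2β = 189.5604°
tangent length = C·cosβ = 23.9165
L = r1·wrap1 + r2·wrap2 + 2·C·cosβ = 3·2.9747 + 5·3.3085 + 2·23.9165 = 73.2995

L=73.300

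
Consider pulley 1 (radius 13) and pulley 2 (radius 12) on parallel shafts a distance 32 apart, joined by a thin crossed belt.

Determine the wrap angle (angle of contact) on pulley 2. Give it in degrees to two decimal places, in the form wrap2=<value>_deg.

crossed belt: β = asin((r1+r2)/C) = asin(25/32) = 51.3752°
wrap1 = wrap2 = π + 2β = 282.7503°

wrap2=282.75_deg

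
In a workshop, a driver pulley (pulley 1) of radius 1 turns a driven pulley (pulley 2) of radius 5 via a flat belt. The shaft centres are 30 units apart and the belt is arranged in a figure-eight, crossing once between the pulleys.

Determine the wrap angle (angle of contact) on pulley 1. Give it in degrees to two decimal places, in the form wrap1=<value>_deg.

crossed belt: β = asin((r1+r2)/C) = asin(6/30) = 11.5370°
wrap1 = wrap2 = π + 2β = 203.0739°

wrap1=203.07_deg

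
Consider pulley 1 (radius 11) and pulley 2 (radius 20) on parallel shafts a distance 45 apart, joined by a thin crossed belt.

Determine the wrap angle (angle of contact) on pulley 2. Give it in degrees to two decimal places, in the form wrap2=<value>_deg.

wrap2=267.08_deg

crossed belt: β = asin((r1+r2)/C) = asin(31/45) = 43.5422°
wrap1 = wrap2 = π + 2β = 267.0844°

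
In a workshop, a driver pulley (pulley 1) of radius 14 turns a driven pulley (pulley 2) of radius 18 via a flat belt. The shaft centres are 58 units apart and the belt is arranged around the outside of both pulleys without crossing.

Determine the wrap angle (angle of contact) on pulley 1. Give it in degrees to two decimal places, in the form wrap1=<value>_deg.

wrap1=172.09_deg

open belt: β = asin((r2−r1)/C) = asin(4/58) = 3.9546°
wrap1 = π − 2β = 172.0909°
wrap2 = π + 2β = 187.9091°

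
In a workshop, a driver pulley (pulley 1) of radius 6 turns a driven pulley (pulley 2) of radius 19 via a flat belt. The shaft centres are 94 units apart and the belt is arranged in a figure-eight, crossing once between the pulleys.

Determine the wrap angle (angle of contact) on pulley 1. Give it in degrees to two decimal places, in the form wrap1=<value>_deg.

crossed belt: β = asin((r1+r2)/C) = asin(25/94) = 15.4239°
wrap1 = wrap2 = π + 2β = 210.8477°

wrap1=210.85_deg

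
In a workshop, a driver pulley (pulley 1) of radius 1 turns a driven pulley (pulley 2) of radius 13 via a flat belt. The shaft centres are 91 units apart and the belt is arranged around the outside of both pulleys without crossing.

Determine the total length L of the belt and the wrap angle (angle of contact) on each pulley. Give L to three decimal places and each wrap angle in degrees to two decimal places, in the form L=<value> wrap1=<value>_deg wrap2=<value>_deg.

L=227.567 wrap1=164.84_deg wrap2=195.16_deg

open belt: β = asin((r2−r1)/C) = asin(12/91) = 7.5776°
wrap1 = π − 2β = 164.8449°
wrap2 = π + 2β = 195.1551°
tangent length = C·cosβ = 90.2053
L = r1·wrap1 + r2·wrap2 + 2·C·cosβ = 1·2.8771 + 13·3.4061 + 2·90.2053 = 227.5670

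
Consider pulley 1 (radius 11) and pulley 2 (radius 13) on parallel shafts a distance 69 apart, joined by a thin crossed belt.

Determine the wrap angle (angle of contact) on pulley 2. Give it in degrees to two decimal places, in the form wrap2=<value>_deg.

crossed belt: β = asin((r1+r2)/C) = asin(24/69) = 20.3544°
wrap1 = wrap2 = π + 2β = 220.7088°

wrap2=220.71_deg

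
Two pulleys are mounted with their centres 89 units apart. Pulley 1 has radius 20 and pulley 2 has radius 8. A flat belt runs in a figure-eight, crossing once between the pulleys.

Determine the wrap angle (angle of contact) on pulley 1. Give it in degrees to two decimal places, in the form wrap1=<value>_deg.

wrap1=216.67_deg

crossed belt: β = asin((r1+r2)/C) = asin(28/89) = 18.3371°
wrap1 = wrap2 = π + 2β = 216.6741°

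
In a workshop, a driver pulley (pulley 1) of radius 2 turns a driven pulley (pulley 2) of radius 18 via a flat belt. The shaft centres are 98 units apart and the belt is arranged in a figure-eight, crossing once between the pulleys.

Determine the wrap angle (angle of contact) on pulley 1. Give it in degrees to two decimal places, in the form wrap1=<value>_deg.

crossed belt: β = asin((r1+r2)/C) = asin(20/98) = 11.7757°
wrap1 = wrap2 = π + 2β = 203.5515°

wrap1=203.55_deg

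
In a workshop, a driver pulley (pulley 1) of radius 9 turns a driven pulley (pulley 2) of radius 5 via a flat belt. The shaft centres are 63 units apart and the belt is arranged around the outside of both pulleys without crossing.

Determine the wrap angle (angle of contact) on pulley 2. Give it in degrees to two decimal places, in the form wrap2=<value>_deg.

open belt: β = asin((r2−r1)/C) = asin(-4/63) = -3.6403°
wrap1 = π − 2β = 187.2806°
wrap2 = π + 2β = 172.7194°

wrap2=172.72_deg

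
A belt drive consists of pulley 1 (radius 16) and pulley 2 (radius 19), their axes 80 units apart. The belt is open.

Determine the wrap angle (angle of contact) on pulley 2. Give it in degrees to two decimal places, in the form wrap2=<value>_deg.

wrap2=184.30_deg

open belt: β = asin((r2−r1)/C) = asin(3/80) = 2.1491°
wrap1 = π − 2β = 175.7018°
wrap2 = π + 2β = 184.2982°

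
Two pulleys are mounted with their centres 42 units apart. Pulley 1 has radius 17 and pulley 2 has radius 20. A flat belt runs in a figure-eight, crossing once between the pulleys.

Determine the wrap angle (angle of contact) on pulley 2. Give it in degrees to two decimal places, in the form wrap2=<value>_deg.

wrap2=303.51_deg

crossed belt: β = asin((r1+r2)/C) = asin(37/42) = 61.7575°
wrap1 = wrap2 = π + 2β = 303.5149°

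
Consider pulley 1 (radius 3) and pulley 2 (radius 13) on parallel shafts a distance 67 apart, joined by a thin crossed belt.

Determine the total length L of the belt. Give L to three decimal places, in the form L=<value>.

L=188.105

crossed belt: β = asin((r1+r2)/C) = asin(16/67) = 13.8161°
wrap1 = wrap2 = π + 2β = 207.6322°
tangent length = C·cosβ = 65.0615
L = (r1+r2)·wrap + 2·C·cosβ = 16·3.6239 + 2·65.0615 = 188.1049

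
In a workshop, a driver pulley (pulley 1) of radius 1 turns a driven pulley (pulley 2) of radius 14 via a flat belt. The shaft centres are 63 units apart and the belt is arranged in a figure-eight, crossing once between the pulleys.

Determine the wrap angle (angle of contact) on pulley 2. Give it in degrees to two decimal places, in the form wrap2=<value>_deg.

crossed belt: β = asin((r1+r2)/C) = asin(15/63) = 13.7741°
wrap1 = wrap2 = π + 2β = 207.5483°

wrap2=207.55_deg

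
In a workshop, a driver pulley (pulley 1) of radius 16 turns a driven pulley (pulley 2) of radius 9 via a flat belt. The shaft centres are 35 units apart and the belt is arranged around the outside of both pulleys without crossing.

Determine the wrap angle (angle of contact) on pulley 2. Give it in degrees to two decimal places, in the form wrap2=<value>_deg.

wrap2=156.93_deg

open belt: β = asin((r2−r1)/C) = asin(-7/35) = -11.5370°
wrap1 = π − 2β = 203.0739°
wrap2 = π + 2β = 156.9261°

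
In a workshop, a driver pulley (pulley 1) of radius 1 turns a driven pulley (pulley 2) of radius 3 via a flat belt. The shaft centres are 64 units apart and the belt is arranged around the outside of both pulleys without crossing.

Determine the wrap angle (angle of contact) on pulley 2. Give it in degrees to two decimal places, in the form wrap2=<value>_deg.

open belt: β = asin((r2−r1)/C) = asin(2/64) = 1.7908°
wrap1 = π − 2β = 176.4184°
wrap2 = π + 2β = 183.5816°

wrap2=183.58_deg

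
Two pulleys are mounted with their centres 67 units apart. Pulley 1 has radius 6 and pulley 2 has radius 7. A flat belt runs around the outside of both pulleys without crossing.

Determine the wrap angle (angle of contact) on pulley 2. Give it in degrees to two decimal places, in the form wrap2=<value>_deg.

wrap2=181.71_deg

open belt: β = asin((r2−r1)/C) = asin(1/67) = 0.8552°
wrap1 = π − 2β = 178.2896°
wrap2 = π + 2β = 181.7104°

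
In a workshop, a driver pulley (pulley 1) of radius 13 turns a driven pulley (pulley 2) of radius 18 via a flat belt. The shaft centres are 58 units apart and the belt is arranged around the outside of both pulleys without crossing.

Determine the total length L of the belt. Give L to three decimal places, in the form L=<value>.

open belt: β = asin((r2−r1)/C) = asin(5/58) = 4.9454°
wrap1 = π − 2β = 170.1091°
wrap2 = π + 2β = 189.8909°
tangent length = C·cosβ = 57.7841
L = r1·wrap1 + r2·wrap2 + 2·C·cosβ = 13·2.9690 + 18·3.3142 + 2·57.7841 = 213.8207

L=213.821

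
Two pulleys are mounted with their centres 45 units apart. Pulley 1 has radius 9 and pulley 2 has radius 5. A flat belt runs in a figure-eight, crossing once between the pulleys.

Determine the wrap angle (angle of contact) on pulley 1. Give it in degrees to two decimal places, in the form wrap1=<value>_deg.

wrap1=216.25_deg

crossed belt: β = asin((r1+r2)/C) = asin(14/45) = 18.1262°
wrap1 = wrap2 = π + 2β = 216.2524°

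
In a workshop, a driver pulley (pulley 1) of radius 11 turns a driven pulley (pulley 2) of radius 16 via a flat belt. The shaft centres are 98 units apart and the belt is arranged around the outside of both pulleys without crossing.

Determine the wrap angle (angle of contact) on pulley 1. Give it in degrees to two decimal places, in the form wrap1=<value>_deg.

open belt: β = asin((r2−r1)/C) = asin(5/98) = 2.9245°
wrap1 = π − 2β = 174.1510°
wrap2 = π + 2β = 185.8490°

wrap1=174.15_deg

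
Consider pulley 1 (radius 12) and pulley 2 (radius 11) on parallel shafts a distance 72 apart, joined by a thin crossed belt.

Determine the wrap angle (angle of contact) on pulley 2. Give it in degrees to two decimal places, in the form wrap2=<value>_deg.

wrap2=217.26_deg

crossed belt: β = asin((r1+r2)/C) = asin(23/72) = 18.6293°
wrap1 = wrap2 = π + 2β = 217.2587°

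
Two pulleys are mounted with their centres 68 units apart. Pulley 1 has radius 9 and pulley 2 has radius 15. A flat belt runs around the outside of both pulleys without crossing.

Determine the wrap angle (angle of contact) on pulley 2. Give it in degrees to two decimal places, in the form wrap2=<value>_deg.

open belt: β = asin((r2−r1)/C) = asin(6/68) = 5.0621°
wrap1 = π − 2β = 169.8758°
wrap2 = π + 2β = 190.1242°

wrap2=190.12_deg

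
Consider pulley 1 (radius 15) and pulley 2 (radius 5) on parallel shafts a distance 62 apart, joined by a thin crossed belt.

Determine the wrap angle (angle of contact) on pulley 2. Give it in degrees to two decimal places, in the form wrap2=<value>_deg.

wrap2=217.64_deg

crossed belt: β = asin((r1+r2)/C) = asin(20/62) = 18.8191°
wrap1 = wrap2 = π + 2β = 217.6381°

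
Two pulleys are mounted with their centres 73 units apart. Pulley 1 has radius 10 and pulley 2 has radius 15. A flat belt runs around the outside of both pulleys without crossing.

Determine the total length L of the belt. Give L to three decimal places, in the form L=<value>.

open belt: β = asin((r2−r1)/C) = asin(5/73) = 3.9274°
wrap1 = π − 2β = 172.1451°
wrap2 = π + 2β = 187.8549°
tangent length = C·cosβ = 72.8286
L = r1·wrap1 + r2·wrap2 + 2·C·cosβ = 10·3.0045 + 15·3.2787 + 2·72.8286 = 224.8824

L=224.882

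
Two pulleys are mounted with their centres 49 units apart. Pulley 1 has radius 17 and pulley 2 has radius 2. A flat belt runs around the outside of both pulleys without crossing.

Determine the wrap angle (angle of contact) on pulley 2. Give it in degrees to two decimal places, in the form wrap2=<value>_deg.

open belt: β = asin((r2−r1)/C) = asin(-15/49) = -17.8257°
wrap1 = π − 2β = 215.6514°
wrap2 = π + 2β = 144.3486°

wrap2=144.35_deg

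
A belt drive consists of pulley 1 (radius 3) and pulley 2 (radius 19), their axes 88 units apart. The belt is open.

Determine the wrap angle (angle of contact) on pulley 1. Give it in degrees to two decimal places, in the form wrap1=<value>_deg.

open belt: β = asin((r2−r1)/C) = asin(16/88) = 10.4757°
wrap1 = π − 2β = 159.0486°
wrap2 = π + 2β = 200.9514°

wrap1=159.05_deg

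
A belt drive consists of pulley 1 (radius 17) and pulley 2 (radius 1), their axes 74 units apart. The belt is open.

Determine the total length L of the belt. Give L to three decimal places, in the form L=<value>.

L=208.022

open belt: β = asin((r2−r1)/C) = asin(-16/74) = -12.4869°
wrap1 = π − 2β = 204.9738°
wrap2 = π + 2β = 155.0262°
tangent length = C·cosβ = 72.2496
L = r1·wrap1 + r2·wrap2 + 2·C·cosβ = 17·3.5775 + 1·2.7057 + 2·72.2496 = 208.0218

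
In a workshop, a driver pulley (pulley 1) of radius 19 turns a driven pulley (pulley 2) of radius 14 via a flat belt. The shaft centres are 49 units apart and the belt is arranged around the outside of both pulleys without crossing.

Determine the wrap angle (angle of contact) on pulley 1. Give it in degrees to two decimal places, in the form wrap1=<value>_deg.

open belt: β = asin((r2−r1)/C) = asin(-5/49) = -5.8567°
wrap1 = π − 2β = 191.7134°
wrap2 = π + 2β = 168.2866°

wrap1=191.71_deg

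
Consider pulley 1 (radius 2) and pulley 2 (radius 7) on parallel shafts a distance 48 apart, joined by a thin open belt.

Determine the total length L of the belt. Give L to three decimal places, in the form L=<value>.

open belt: β = asin((r2−r1)/C) = asin(5/48) = 5.9792°
wrap1 = π − 2β = 168.0417°
wrap2 = π + 2β = 191.9583°
tangent length = C·cosβ = 47.7389
L = r1·wrap1 + r2·wrap2 + 2·C·cosβ = 2·2.9329 + 7·3.3503 + 2·47.7389 = 124.7956

L=124.796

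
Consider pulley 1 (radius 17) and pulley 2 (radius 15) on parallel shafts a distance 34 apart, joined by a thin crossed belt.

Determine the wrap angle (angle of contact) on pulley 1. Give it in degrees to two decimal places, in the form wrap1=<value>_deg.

wrap1=320.50_deg

crossed belt: β = asin((r1+r2)/C) = asin(32/34) = 70.2501°
wrap1 = wrap2 = π + 2β = 320.5002°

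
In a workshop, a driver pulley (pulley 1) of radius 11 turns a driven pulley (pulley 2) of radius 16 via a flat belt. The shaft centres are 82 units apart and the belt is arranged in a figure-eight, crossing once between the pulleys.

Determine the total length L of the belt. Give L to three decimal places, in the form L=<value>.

L=257.796

crossed belt: β = asin((r1+r2)/C) = asin(27/82) = 19.2244°
wrap1 = wrap2 = π + 2β = 218.4487°
tangent length = C·cosβ = 77.4274
L = (r1+r2)·wrap + 2·C·cosβ = 27·3.8126 + 2·77.4274 = 257.7963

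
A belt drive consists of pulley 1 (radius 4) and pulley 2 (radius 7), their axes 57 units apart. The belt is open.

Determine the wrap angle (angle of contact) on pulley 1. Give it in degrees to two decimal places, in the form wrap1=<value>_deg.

wrap1=173.97_deg

open belt: β = asin((r2−r1)/C) = asin(3/57) = 3.0170°
wrap1 = π − 2β = 173.9661°
wrap2 = π + 2β = 186.0339°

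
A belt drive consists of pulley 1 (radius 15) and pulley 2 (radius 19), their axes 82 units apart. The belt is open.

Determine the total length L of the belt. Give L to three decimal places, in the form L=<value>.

L=271.009

open belt: β = asin((r2−r1)/C) = asin(4/82) = 2.7960°
wrap1 = π − 2β = 174.4079°
wrap2 = π + 2β = 185.5921°
tangent length = C·cosβ = 81.9024
L = r1·wrap1 + r2·wrap2 + 2·C·cosβ = 15·3.0440 + 19·3.2392 + 2·81.9024 = 271.0093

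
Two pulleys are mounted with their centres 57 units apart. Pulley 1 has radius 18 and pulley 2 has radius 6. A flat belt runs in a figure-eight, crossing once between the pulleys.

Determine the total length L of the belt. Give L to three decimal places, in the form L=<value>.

crossed belt: β = asin((r1+r2)/C) = asin(24/57) = 24.9011°
wrap1 = wrap2 = π + 2β = 229.8021°
tangent length = C·cosβ = 51.7011
L = (r1+r2)·wrap + 2·C·cosβ = 24·4.0108 + 2·51.7011 = 199.6614

L=199.661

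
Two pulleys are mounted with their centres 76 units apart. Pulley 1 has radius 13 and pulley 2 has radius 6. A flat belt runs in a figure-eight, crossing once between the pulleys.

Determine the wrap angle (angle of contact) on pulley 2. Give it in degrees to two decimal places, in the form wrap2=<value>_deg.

crossed belt: β = asin((r1+r2)/C) = asin(19/76) = 14.4775°
wrap1 = wrap2 = π + 2β = 208.9550°

wrap2=208.96_deg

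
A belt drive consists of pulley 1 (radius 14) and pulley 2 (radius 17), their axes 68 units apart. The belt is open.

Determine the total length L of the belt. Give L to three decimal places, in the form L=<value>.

L=233.522

open belt: β = asin((r2−r1)/C) = asin(3/68) = 2.5286°
wrap1 = π − 2β = 174.9428°
wrap2 = π + 2β = 185.0572°
tangent length = C·cosβ = 67.9338
L = r1·wrap1 + r2·wrap2 + 2·C·cosβ = 14·3.0533 + 17·3.2299 + 2·67.9338 = 233.5217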